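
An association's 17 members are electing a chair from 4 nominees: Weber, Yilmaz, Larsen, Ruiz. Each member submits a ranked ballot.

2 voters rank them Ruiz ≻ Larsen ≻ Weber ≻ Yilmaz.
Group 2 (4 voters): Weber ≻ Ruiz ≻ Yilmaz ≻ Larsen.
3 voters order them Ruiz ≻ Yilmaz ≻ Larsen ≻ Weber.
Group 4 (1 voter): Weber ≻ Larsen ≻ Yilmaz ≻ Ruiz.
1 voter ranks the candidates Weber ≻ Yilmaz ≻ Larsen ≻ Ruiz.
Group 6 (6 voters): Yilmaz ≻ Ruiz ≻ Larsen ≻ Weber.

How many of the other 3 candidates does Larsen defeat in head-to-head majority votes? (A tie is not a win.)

Larsen against each rival (17 voters):
Larsen–Weber: Larsen 11–6.
Larsen vs Yilmaz: Larsen is ranked higher on 2+1 = 3 ballots, Yilmaz on 14. Yilmaz wins 14–3.
Larsen vs Ruiz: 2 to 15, Ruiz.
Larsen beats Weber; loses to Yilmaz, Ruiz — 1 pairwise win.

1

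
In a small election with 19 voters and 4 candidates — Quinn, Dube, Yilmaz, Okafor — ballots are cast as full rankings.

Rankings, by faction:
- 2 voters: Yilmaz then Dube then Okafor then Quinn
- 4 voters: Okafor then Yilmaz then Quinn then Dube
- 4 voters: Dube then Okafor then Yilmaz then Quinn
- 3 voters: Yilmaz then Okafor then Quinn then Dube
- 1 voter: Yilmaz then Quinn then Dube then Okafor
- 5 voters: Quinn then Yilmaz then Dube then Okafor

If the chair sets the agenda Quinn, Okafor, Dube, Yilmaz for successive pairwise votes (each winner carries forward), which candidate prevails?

Yilmaz

Round 1: Quinn vs Okafor — 6–13, Okafor advances.
Round 2: Okafor vs Dube — 7–12, Dube advances.
Round 3: Dube vs Yilmaz — 4–15, Yilmaz advances.
Yilmaz survives the agenda.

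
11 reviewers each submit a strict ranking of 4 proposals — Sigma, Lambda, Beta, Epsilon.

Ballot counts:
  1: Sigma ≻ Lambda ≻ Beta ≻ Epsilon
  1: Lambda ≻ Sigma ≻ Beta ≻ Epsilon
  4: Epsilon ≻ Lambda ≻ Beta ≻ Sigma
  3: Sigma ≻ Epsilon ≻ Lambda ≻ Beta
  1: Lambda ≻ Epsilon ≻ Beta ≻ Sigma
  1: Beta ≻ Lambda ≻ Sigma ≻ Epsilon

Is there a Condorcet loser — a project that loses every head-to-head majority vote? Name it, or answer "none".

none

Pairwise majorities:
Sigma vs Lambda: Lambda, 7–4.
Sigma vs Beta: Beta wins 6–5.
Sigma vs Epsilon: Sigma, 6–5.
Lambda vs Beta: 10 to 1, Lambda.
Lambda vs Epsilon: Epsilon wins 7–4.
Beta–Epsilon: Epsilon 8–3.
Every project wins at least one matchup (Sigma beats Epsilon; Lambda beats Sigma; Beta beats Sigma; Epsilon beats Lambda), so there is no Condorcet loser.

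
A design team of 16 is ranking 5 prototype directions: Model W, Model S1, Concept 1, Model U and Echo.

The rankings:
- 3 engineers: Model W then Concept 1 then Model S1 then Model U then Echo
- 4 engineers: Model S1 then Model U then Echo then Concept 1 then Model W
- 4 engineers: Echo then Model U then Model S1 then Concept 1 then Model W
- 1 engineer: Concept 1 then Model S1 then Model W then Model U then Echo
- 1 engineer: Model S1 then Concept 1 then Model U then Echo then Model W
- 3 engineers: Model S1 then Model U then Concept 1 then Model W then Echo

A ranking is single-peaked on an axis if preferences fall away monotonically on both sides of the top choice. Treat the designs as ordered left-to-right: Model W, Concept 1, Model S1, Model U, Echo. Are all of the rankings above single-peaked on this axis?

Axis positions: Model W=1, Concept 1=2, Model S1=3, Model U=4, Echo=5.
Faction 1 (peak Model W at position 1): ranking walks positions 1-2-3-4-5, expanding outward from the peak — single-peaked.
Faction 2 (peak Model S1 at position 3): ranking walks positions 3-4-5-2-1, expanding outward from the peak — single-peaked.
Faction 3 (peak Echo at position 5): ranking walks positions 5-4-3-2-1, expanding outward from the peak — single-peaked.
Faction 4 (peak Concept 1 at position 2): ranking walks positions 2-3-1-4-5, expanding outward from the peak — single-peaked.
Faction 5 (peak Model S1 at position 3): ranking walks positions 3-2-4-5-1, expanding outward from the peak — single-peaked.
Faction 6 (peak Model S1 at position 3): ranking walks positions 3-4-2-1-5, expanding outward from the peak — single-peaked.
Every ranking is single-peaked on this axis.

yes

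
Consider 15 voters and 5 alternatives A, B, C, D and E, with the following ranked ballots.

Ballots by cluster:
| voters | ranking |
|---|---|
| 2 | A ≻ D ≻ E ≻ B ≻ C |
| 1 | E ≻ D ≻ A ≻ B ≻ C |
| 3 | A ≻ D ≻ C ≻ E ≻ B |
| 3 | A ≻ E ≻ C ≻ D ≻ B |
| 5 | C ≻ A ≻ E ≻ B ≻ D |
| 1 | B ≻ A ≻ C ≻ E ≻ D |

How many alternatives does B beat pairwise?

B against each rival (15 voters):
B vs A: 1 for B, 14 for A — A by 14–1.
B vs C: C, 11–4.
B vs D: D wins 9–6.
B vs E: 1 for B, 14 for E — E by 14–1.
B beats no one; loses to A, C, D, E — 0 pairwise wins.

0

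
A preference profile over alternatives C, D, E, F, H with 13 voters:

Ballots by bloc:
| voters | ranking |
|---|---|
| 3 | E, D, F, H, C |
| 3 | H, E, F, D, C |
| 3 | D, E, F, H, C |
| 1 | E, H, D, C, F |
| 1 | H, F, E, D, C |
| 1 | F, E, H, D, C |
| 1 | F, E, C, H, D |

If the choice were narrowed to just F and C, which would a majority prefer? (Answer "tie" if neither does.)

Ballots ranking F above C: 3 + 3 + 3 + 1 + 1 + 1 = 12.
Ballots ranking C above F: 13 − 12 = 1.
F wins the head-to-head 12–1.

F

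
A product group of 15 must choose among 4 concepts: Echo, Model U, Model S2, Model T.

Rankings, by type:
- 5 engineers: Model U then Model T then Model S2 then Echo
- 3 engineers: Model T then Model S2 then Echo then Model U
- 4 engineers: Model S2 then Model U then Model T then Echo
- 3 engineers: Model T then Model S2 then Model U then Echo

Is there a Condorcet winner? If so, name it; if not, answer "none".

none

Pairwise majorities:
Echo vs Model U: Echo preferred on 3 ballots; Model U wins 12–3.
Echo vs Model S2: 0 to 15, Model S2.
Echo vs Model T: Echo preferred on 0 ballots; Model T wins 15–0.
Model U vs Model S2: Model U preferred on 5 ballots; Model S2 wins 10–5.
Model U vs Model T: Model U preferred on 5+4 = 9 ballots; Model U wins 9–6.
Model S2 vs Model T: 4 for Model S2, 11 for Model T — Model T by 11–4.
Each design drops at least one matchup (Echo loses to Model U; Model U loses to Model S2; Model S2 loses to Model T; Model T loses to Model U); the cycle Model U beats Model T beats Model S2 beats Model U rules out a Condorcet winner.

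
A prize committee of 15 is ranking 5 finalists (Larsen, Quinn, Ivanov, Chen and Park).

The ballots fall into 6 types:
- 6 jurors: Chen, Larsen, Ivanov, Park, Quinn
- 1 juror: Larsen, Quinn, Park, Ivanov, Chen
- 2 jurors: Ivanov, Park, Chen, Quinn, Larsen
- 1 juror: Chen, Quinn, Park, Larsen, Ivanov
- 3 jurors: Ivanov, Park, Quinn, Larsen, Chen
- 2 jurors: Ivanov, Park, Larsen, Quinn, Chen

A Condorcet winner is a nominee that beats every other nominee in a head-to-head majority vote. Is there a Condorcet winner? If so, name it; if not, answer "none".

none

Pairwise majorities:
Larsen vs Quinn: Larsen, 9–6.
Larsen vs Ivanov: Larsen, 8–7.
Larsen vs Chen: Chen wins 9–6.
Larsen vs Park: Park wins 8–7.
Quinn–Ivanov: Ivanov 13–2.
Quinn vs Chen: Chen, 9–6.
Quinn vs Park: Park, 13–2.
Ivanov vs Chen: Ivanov wins 8–7.
Ivanov vs Park: Ivanov, 13–2.
Chen–Park: Park 8–7.
Every nominee loses at least once (Larsen loses to Chen; Quinn loses to Larsen; Ivanov loses to Larsen; Chen loses to Ivanov; Park loses to Ivanov). The majority relation contains the cycle Larsen beats Ivanov beats Chen beats Larsen, so there is no Condorcet winner.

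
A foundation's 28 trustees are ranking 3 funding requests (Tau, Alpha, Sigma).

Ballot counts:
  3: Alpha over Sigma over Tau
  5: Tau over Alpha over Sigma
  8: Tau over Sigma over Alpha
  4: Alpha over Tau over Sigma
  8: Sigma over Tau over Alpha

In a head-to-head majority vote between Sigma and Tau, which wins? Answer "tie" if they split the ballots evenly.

Tau

Ballots ranking Sigma above Tau: 3 + 8 = 11.
Ballots ranking Tau above Sigma: 28 − 11 = 17.
Tau wins the head-to-head 17–11.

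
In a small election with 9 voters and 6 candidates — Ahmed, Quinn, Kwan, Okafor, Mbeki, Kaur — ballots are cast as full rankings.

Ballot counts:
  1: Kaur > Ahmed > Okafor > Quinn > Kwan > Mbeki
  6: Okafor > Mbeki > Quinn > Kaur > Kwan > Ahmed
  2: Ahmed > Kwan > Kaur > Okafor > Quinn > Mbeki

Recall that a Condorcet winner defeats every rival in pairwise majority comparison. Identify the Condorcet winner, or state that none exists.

Head-to-head results (9 voters):
Ahmed vs Quinn: Ahmed preferred on 1+2 = 3 ballots; Quinn wins 6–3.
Ahmed vs Kwan: Ahmed is ranked higher on 1+2 = 3 ballots, Kwan on 6. Kwan wins 6–3.
Ahmed vs Okafor: Ahmed is ranked higher on 1+2 = 3 ballots, Okafor on 6. Okafor wins 6–3.
Ahmed vs Mbeki: 3 to 6, Mbeki.
Ahmed vs Kaur: Ahmed is ranked higher on 2 ballots, Kaur on 7. Kaur wins 7–2.
Quinn vs Kwan: 1+6 = 7 for Quinn, 2 for Kwan — Quinn by 7–2.
Quinn vs Okafor: Quinn preferred on 0 ballots; Okafor wins 9–0.
Quinn vs Mbeki: Quinn preferred on 1+2 = 3 ballots; Mbeki wins 6–3.
Quinn vs Kaur: 6 for Quinn, 3 for Kaur — Quinn by 6–3.
Kwan vs Okafor: Kwan is ranked higher on 2 ballots, Okafor on 7. Okafor wins 7–2.
Kwan vs Mbeki: 1+2 = 3 for Kwan, 6 for Mbeki — Mbeki by 6–3.
Kwan vs Kaur: 2 for Kwan, 7 for Kaur — Kaur by 7–2.
Okafor vs Mbeki: Okafor preferred on 1+6+2 = 9 ballots; Okafor wins 9–0.
Okafor vs Kaur: Okafor is ranked higher on 6 ballots, Kaur on 3. Okafor wins 6–3.
Mbeki vs Kaur: 6 to 3, Mbeki.
Okafor beats each of Ahmed, Quinn, Kwan, Mbeki, Kaur — Okafor is the Condorcet winner.

Okafor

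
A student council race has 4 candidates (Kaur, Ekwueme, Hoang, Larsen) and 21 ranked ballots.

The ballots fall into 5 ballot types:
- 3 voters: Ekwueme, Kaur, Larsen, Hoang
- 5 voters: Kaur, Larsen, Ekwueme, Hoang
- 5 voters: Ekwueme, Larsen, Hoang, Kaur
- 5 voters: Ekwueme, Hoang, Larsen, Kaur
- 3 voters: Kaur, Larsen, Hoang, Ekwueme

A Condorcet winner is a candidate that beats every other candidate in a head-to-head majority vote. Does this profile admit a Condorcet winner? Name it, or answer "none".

Check each pair by majority over 21 ballots:
Kaur vs Ekwueme: Kaur preferred on 5+3 = 8 ballots; Ekwueme wins 13–8.
Kaur vs Hoang: Kaur is ranked higher on 3+5+3 = 11 ballots, Hoang on 10. Kaur wins 11–10.
Kaur vs Larsen: Kaur is ranked higher on 3+5+3 = 11 ballots, Larsen on 10. Kaur wins 11–10.
Ekwueme vs Hoang: 18 to 3, Ekwueme.
Ekwueme vs Larsen: Ekwueme preferred on 3+5+5 = 13 ballots; Ekwueme wins 13–8.
Hoang vs Larsen: 5 to 16, Larsen.
Ekwueme defeats every rival head-to-head and is the Condorcet winner.

Ekwueme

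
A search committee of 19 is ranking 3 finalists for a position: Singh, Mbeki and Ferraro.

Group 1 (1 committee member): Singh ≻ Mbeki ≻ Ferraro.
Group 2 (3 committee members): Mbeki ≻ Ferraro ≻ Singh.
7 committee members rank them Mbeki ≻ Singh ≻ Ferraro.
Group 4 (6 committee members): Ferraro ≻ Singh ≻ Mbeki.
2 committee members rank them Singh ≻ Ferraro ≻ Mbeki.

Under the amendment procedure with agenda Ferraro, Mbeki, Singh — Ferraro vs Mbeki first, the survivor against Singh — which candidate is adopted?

Round 1: Ferraro vs Mbeki — 8–11, Mbeki advances.
Round 2: Mbeki vs Singh — 10–9, Mbeki advances.
Mbeki survives the agenda.

Mbeki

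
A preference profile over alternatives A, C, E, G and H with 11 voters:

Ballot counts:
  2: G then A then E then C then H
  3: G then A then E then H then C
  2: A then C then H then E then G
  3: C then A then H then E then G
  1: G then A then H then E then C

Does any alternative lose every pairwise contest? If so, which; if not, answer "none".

none

Head-to-head results (11 voters):
A–C: A 8–3.
A vs E: A, 11–0.
A vs G: 5 to 6, G.
A vs H: 11 to 0, A.
C vs E: 5 to 6, E.
C vs G: C preferred on 2+3 = 5 ballots; G wins 6–5.
C vs H: C wins 7–4.
E vs G: 5 to 6, G.
E vs H: H wins 6–5.
G vs H: G, 6–5.
No alternative is winless: A beats C; C beats H; E beats C; G beats A; H beats E. There is no Condorcet loser.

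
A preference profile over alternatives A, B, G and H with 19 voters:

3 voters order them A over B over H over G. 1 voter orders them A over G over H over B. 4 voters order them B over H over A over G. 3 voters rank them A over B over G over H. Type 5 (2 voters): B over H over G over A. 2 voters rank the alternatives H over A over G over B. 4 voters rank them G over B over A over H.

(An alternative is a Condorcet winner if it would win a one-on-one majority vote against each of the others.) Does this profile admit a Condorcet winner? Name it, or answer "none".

Head-to-head results (19 voters):
A vs B: B wins 10–9.
A vs G: A, 13–6.
A vs H: A, 11–8.
B vs G: B wins 12–7.
B vs H: B, 16–3.
G–H: H 11–8.
Only B has no losses; B is the Condorcet winner.

B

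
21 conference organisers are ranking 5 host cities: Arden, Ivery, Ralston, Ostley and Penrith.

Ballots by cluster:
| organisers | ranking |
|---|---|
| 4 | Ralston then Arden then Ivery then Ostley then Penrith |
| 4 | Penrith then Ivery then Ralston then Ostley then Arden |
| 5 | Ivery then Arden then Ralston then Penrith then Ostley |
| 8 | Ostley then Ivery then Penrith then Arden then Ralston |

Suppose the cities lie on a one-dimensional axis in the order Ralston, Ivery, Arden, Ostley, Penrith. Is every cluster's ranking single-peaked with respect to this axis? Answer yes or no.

Axis positions: Ralston=1, Ivery=2, Arden=3, Ostley=4, Penrith=5.
Cluster 1: ranking walks positions 1-3-2-4-5; Arden is ranked above Ivery even though Ivery lies between Arden and the peak Ralston on the axis — preferences dip and rise again. Not single-peaked.
Cluster 2: ranking walks positions 5-2-1-4-3; Ivery is ranked above Ostley even though Ostley lies between Ivery and the peak Penrith on the axis — preferences dip and rise again. Not single-peaked.
Cluster 3: ranking walks positions 2-3-1-5-4; Penrith is ranked above Ostley even though Ostley lies between Penrith and the peak Ivery on the axis — preferences dip and rise again. Not single-peaked.
Cluster 4: ranking walks positions 4-2-5-3-1; Ivery is ranked above Arden even though Arden lies between Ivery and the peak Ostley on the axis — preferences dip and rise again. Not single-peaked.
Cluster 1 violates single-peakedness, so the profile is not single-peaked on this axis.

no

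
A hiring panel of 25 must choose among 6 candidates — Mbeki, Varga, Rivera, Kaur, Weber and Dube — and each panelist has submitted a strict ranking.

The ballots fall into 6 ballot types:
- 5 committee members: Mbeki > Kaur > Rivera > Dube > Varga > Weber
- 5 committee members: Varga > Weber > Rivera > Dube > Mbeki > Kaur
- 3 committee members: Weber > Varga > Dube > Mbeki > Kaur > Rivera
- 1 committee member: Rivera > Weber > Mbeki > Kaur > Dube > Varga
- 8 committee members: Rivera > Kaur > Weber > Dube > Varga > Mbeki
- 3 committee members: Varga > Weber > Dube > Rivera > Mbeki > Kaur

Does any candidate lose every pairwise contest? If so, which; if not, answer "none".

Head-to-head results (25 committee members):
Mbeki vs Varga: Varga wins 19–6.
Mbeki vs Rivera: 8 to 17, Rivera.
Mbeki vs Kaur: 17 to 8, Mbeki.
Mbeki–Weber: Weber 20–5.
Mbeki vs Dube: Mbeki preferred on 5+1 = 6 ballots; Dube wins 19–6.
Varga vs Rivera: Rivera, 14–11.
Varga–Kaur: Kaur 14–11.
Varga–Weber: Varga 13–12.
Varga vs Dube: 5+3+3 = 11 for Varga, 14 for Dube — Dube by 14–11.
Rivera vs Kaur: Rivera wins 17–8.
Rivera vs Weber: Rivera wins 14–11.
Rivera–Dube: Rivera 19–6.
Kaur–Weber: Kaur 13–12.
Kaur vs Dube: Kaur preferred on 5+1+8 = 14 ballots; Kaur wins 14–11.
Weber vs Dube: Weber, 20–5.
Each candidate has at least one pairwise win (Mbeki beats Kaur; Varga beats Mbeki; Rivera beats Mbeki; Kaur beats Varga; Weber beats Mbeki; Dube beats Mbeki) — no Condorcet loser.

none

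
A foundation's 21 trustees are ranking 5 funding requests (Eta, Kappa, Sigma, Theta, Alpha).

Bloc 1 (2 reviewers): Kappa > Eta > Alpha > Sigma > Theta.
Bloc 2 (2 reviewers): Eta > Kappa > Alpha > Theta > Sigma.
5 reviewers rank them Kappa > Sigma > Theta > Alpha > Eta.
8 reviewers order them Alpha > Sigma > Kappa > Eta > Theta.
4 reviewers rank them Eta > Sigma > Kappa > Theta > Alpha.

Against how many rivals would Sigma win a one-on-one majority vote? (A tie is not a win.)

3

Sigma against each rival (21 reviewers):
Sigma vs Eta: Sigma, 13–8.
Sigma vs Kappa: Sigma, 12–9.
Sigma vs Theta: Sigma, 19–2.
Sigma vs Alpha: Sigma preferred on 5+4 = 9 ballots; Alpha wins 12–9.
Sigma beats Eta, Kappa, Theta; loses to Alpha — 3 pairwise wins.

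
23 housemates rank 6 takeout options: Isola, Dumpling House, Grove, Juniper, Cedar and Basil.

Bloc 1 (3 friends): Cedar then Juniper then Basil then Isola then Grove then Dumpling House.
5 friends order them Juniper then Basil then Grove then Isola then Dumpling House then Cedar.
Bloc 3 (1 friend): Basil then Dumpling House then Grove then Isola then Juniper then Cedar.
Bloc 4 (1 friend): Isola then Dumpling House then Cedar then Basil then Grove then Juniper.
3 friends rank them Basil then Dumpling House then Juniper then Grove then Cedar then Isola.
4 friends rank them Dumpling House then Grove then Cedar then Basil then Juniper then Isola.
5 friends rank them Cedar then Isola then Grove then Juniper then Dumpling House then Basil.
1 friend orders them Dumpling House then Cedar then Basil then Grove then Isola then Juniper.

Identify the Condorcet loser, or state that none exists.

Head-to-head results (23 friends):
Isola vs Dumpling House: 14 to 9, Isola.
Isola vs Grove: Grove wins 14–9.
Isola vs Juniper: 8 to 15, Juniper.
Isola vs Cedar: Cedar wins 16–7.
Isola vs Basil: 6 to 17, Basil.
Dumpling House vs Grove: Grove wins 13–10.
Dumpling House vs Juniper: Dumpling House is ranked higher on 1+1+3+4+1 = 10 ballots, Juniper on 13. Juniper wins 13–10.
Dumpling House vs Cedar: Dumpling House preferred on 5+1+1+3+4+1 = 15 ballots; Dumpling House wins 15–8.
Dumpling House vs Basil: 11 to 12, Basil.
Grove vs Juniper: Grove, 12–11.
Grove vs Cedar: Grove preferred on 5+1+3+4 = 13 ballots; Grove wins 13–10.
Grove vs Basil: Basil, 14–9.
Juniper vs Cedar: 9 to 14, Cedar.
Juniper vs Basil: 13 to 10, Juniper.
Cedar vs Basil: Cedar is ranked higher on 3+1+4+5+1 = 14 ballots, Basil on 9. Cedar wins 14–9.
No restaurant is winless: Isola beats Dumpling House; Dumpling House beats Cedar; Grove beats Isola; Juniper beats Isola; Cedar beats Isola; Basil beats Isola. There is no Condorcet loser.

none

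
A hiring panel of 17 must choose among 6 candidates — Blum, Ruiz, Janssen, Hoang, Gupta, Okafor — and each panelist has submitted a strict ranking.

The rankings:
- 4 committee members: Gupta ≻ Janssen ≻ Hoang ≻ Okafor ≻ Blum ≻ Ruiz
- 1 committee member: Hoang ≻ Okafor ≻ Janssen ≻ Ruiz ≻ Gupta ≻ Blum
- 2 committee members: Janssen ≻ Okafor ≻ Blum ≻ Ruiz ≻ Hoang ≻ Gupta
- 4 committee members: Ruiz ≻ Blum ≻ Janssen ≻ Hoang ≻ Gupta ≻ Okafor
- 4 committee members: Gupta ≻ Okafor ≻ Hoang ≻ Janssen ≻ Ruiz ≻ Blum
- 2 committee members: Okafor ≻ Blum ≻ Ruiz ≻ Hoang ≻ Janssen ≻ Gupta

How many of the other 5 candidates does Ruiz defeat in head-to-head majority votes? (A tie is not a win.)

Ruiz against each rival (17 committee members):
Ruiz vs Blum: Ruiz is ranked higher on 1+4+4 = 9 ballots, Blum on 8. Ruiz wins 9–8.
Ruiz vs Janssen: Janssen, 11–6.
Ruiz–Hoang: Hoang 9–8.
Ruiz vs Gupta: Ruiz is ranked higher on 1+2+4+2 = 9 ballots, Gupta on 8. Ruiz wins 9–8.
Ruiz vs Okafor: Ruiz is ranked higher on 4 ballots, Okafor on 13. Okafor wins 13–4.
Ruiz beats Blum, Gupta; loses to Janssen, Hoang, Okafor — 2 pairwise wins.

2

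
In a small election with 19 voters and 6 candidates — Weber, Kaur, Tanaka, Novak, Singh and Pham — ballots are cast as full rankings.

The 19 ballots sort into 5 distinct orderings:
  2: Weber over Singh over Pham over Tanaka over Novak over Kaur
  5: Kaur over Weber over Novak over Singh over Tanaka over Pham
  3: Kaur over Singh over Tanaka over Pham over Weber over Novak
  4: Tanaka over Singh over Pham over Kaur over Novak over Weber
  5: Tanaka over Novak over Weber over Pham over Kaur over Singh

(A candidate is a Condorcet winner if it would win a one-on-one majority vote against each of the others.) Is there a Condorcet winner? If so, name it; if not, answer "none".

none

Check each pair by majority over 19 ballots:
Weber vs Kaur: Weber is ranked higher on 2+5 = 7 ballots, Kaur on 12. Kaur wins 12–7.
Weber vs Tanaka: Weber is ranked higher on 2+5 = 7 ballots, Tanaka on 12. Tanaka wins 12–7.
Weber vs Novak: 10 to 9, Weber.
Weber vs Singh: Weber is ranked higher on 2+5+5 = 12 ballots, Singh on 7. Weber wins 12–7.
Weber vs Pham: 2+5+5 = 12 for Weber, 7 for Pham — Weber by 12–7.
Kaur vs Tanaka: Kaur is ranked higher on 5+3 = 8 ballots, Tanaka on 11. Tanaka wins 11–8.
Kaur vs Novak: 5+3+4 = 12 for Kaur, 7 for Novak — Kaur by 12–7.
Kaur vs Singh: 13 to 6, Kaur.
Kaur vs Pham: Kaur is ranked higher on 5+3 = 8 ballots, Pham on 11. Pham wins 11–8.
Tanaka vs Novak: 14 to 5, Tanaka.
Tanaka vs Singh: Tanaka is ranked higher on 4+5 = 9 ballots, Singh on 10. Singh wins 10–9.
Tanaka vs Pham: Tanaka preferred on 5+3+4+5 = 17 ballots; Tanaka wins 17–2.
Novak vs Singh: Novak is ranked higher on 5+5 = 10 ballots, Singh on 9. Novak wins 10–9.
Novak vs Pham: Novak preferred on 5+5 = 10 ballots; Novak wins 10–9.
Singh vs Pham: Singh is ranked higher on 2+5+3+4 = 14 ballots, Pham on 5. Singh wins 14–5.
Each candidate drops at least one matchup (Weber loses to Kaur; Kaur loses to Tanaka; Tanaka loses to Singh; Novak loses to Weber; Singh loses to Weber; Pham loses to Weber); the cycle Weber beats Singh beats Tanaka beats Weber rules out a Condorcet winner.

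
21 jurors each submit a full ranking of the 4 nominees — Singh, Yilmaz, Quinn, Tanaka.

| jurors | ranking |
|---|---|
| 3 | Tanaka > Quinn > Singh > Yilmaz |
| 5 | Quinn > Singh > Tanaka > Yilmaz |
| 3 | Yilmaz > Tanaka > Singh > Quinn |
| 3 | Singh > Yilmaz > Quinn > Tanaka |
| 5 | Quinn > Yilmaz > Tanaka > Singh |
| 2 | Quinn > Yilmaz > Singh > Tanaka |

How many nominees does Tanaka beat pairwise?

1

Tanaka against each rival (21 jurors):
Tanaka–Singh: Tanaka 11–10.
Tanaka vs Yilmaz: Tanaka preferred on 3+5 = 8 ballots; Yilmaz wins 13–8.
Tanaka vs Quinn: Quinn wins 15–6.
Tanaka beats Singh; loses to Yilmaz, Quinn — 1 pairwise win.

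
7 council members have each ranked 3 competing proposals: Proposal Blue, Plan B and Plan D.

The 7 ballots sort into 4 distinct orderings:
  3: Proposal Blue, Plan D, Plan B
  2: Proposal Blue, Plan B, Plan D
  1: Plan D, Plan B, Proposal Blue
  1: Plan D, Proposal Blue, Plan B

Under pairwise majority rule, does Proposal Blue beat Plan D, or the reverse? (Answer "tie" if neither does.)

Ballots ranking Proposal Blue above Plan D: 3 + 2 = 5.
Ballots ranking Plan D above Proposal Blue: 7 − 5 = 2.
Proposal Blue wins the head-to-head 5–2.

Proposal Blue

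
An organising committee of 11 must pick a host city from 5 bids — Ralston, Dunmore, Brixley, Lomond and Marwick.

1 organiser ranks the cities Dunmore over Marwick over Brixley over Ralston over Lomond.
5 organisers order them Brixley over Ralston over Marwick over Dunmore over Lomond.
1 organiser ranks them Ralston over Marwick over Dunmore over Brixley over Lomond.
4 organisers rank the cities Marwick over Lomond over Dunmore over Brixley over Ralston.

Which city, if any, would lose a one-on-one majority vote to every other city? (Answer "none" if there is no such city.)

Lomond

Pairwise majorities:
Ralston vs Dunmore: Ralston preferred on 5+1 = 6 ballots; Ralston wins 6–5.
Ralston vs Brixley: 1 for Ralston, 10 for Brixley — Brixley by 10–1.
Ralston–Lomond: Ralston 7–4.
Ralston vs Marwick: Ralston preferred on 5+1 = 6 ballots; Ralston wins 6–5.
Dunmore vs Brixley: Dunmore wins 6–5.
Dunmore vs Lomond: 7 to 4, Dunmore.
Dunmore–Marwick: Marwick 10–1.
Brixley vs Lomond: Brixley, 7–4.
Brixley vs Marwick: 5 for Brixley, 6 for Marwick — Marwick by 6–5.
Lomond vs Marwick: Lomond is ranked higher on 0 ballots, Marwick on 11. Marwick wins 11–0.
Lomond loses to every other city — it is the Condorcet loser.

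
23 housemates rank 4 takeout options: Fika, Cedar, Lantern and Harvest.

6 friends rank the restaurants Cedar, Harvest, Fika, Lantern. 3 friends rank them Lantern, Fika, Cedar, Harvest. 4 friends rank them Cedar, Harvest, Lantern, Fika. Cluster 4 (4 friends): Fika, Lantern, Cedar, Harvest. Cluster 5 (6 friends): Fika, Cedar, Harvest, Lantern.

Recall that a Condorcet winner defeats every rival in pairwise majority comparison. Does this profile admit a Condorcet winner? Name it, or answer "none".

Head-to-head results (23 friends):
Fika vs Cedar: Fika, 13–10.
Fika–Lantern: Fika 16–7.
Fika vs Harvest: Fika, 13–10.
Cedar vs Lantern: Cedar wins 16–7.
Cedar–Harvest: Cedar 23–0.
Lantern–Harvest: Harvest 16–7.
Only Fika has no losses; Fika is the Condorcet winner.

Fika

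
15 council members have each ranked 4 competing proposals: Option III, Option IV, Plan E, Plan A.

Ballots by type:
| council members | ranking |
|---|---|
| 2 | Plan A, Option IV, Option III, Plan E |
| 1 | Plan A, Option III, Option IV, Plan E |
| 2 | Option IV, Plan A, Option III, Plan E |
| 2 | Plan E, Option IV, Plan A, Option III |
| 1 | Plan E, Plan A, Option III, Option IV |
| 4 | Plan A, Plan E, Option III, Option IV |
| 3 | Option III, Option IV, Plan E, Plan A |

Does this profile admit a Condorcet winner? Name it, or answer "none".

Plan A

Check each pair by majority over 15 ballots:
Option III vs Option IV: Option III preferred on 1+1+4+3 = 9 ballots; Option III wins 9–6.
Option III vs Plan E: 2+1+2+3 = 8 for Option III, 7 for Plan E — Option III by 8–7.
Option III vs Plan A: Option III is ranked higher on 3 ballots, Plan A on 12. Plan A wins 12–3.
Option IV vs Plan E: 2+1+2+3 = 8 for Option IV, 7 for Plan E — Option IV by 8–7.
Option IV vs Plan A: Option IV preferred on 2+2+3 = 7 ballots; Plan A wins 8–7.
Plan E vs Plan A: 2+1+3 = 6 for Plan E, 9 for Plan A — Plan A by 9–6.
Only Plan A has no losses; Plan A is the Condorcet winner.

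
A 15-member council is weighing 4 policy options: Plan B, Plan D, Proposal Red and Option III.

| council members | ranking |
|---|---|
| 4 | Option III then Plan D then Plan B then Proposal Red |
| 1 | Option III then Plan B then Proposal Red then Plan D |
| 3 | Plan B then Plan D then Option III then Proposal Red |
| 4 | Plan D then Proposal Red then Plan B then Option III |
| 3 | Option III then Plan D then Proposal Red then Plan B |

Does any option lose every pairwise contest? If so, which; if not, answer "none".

Head-to-head results (15 council members):
Plan B vs Plan D: 1+3 = 4 for Plan B, 11 for Plan D — Plan D by 11–4.
Plan B vs Proposal Red: 8 to 7, Plan B.
Plan B vs Option III: Plan B is ranked higher on 3+4 = 7 ballots, Option III on 8. Option III wins 8–7.
Plan D vs Proposal Red: 14 to 1, Plan D.
Plan D–Option III: Option III 8–7.
Proposal Red vs Option III: Option III wins 11–4.
Proposal Red loses to every other option — it is the Condorcet loser.

Proposal Red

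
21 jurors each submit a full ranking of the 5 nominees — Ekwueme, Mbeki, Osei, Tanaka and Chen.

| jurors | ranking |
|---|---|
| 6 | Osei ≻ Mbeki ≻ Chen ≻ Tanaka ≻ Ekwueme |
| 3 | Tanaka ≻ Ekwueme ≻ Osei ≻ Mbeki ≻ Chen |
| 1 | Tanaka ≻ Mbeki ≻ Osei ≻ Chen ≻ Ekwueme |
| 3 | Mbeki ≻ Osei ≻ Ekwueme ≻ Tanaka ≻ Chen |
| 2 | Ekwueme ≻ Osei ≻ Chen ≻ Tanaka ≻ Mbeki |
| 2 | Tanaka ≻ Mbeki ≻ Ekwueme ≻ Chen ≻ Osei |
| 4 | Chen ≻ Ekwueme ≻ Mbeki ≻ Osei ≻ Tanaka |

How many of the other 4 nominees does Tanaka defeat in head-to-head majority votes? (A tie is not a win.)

Tanaka against each rival (21 jurors):
Tanaka vs Ekwueme: Tanaka preferred on 6+3+1+2 = 12 ballots; Tanaka wins 12–9.
Tanaka vs Mbeki: Tanaka preferred on 3+1+2+2 = 8 ballots; Mbeki wins 13–8.
Tanaka vs Osei: Tanaka is ranked higher on 3+1+2 = 6 ballots, Osei on 15. Osei wins 15–6.
Tanaka vs Chen: 9 to 12, Chen.
Tanaka beats Ekwueme; loses to Mbeki, Osei, Chen — 1 pairwise win.

1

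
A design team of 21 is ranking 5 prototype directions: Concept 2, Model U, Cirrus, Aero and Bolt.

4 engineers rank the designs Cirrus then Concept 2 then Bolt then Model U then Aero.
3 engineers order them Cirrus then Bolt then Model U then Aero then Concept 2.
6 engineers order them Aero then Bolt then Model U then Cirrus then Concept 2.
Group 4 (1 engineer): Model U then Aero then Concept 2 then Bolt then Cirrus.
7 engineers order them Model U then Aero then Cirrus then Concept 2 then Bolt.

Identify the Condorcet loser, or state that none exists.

none

Head-to-head results (21 engineers):
Concept 2 vs Model U: 4 to 17, Model U.
Concept 2 vs Cirrus: Cirrus, 20–1.
Concept 2 vs Aero: Concept 2 is ranked higher on 4 ballots, Aero on 17. Aero wins 17–4.
Concept 2 vs Bolt: 4+1+7 = 12 for Concept 2, 9 for Bolt — Concept 2 by 12–9.
Model U vs Cirrus: Model U, 14–7.
Model U vs Aero: 4+3+1+7 = 15 for Model U, 6 for Aero — Model U by 15–6.
Model U–Bolt: Bolt 13–8.
Cirrus vs Aero: Cirrus preferred on 4+3 = 7 ballots; Aero wins 14–7.
Cirrus–Bolt: Cirrus 14–7.
Aero vs Bolt: Aero, 14–7.
Each design has at least one pairwise win (Concept 2 beats Bolt; Model U beats Concept 2; Cirrus beats Concept 2; Aero beats Concept 2; Bolt beats Model U) — no Condorcet loser.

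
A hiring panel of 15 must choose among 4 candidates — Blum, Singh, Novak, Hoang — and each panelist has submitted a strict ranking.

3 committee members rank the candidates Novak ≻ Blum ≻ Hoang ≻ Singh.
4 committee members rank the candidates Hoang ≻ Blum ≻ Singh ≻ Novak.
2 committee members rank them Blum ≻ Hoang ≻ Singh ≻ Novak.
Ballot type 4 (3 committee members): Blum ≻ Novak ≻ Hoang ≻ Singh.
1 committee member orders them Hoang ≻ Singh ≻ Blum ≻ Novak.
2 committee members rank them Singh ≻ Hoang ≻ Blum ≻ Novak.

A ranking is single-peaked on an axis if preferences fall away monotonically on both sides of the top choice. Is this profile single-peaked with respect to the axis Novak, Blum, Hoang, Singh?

Axis positions: Novak=1, Blum=2, Hoang=3, Singh=4.
Ballot type 1 (peak Novak at position 1): ranking walks positions 1-2-3-4, expanding outward from the peak — single-peaked.
Ballot type 2 (peak Hoang at position 3): ranking walks positions 3-2-4-1, expanding outward from the peak — single-peaked.
Ballot type 3 (peak Blum at position 2): ranking walks positions 2-3-4-1, expanding outward from the peak — single-peaked.
Ballot type 4 (peak Blum at position 2): ranking walks positions 2-1-3-4, expanding outward from the peak — single-peaked.
Ballot type 5 (peak Hoang at position 3): ranking walks positions 3-4-2-1, expanding outward from the peak — single-peaked.
Ballot type 6 (peak Singh at position 4): ranking walks positions 4-3-2-1, expanding outward from the peak — single-peaked.
Every ranking is single-peaked on this axis.

yes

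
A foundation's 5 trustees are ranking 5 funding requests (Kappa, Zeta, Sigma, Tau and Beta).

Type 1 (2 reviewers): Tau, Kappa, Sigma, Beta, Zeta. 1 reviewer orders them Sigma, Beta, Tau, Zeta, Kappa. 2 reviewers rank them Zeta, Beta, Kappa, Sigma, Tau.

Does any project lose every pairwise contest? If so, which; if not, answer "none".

Head-to-head results (5 reviewers):
Kappa–Zeta: Zeta 3–2.
Kappa vs Sigma: 2+2 = 4 for Kappa, 1 for Sigma — Kappa by 4–1.
Kappa vs Tau: Tau wins 3–2.
Kappa vs Beta: Beta, 3–2.
Zeta vs Sigma: 2 to 3, Sigma.
Zeta–Tau: Tau 3–2.
Zeta vs Beta: 2 to 3, Beta.
Sigma vs Tau: Sigma preferred on 1+2 = 3 ballots; Sigma wins 3–2.
Sigma vs Beta: Sigma, 3–2.
Tau vs Beta: Tau preferred on 2 ballots; Beta wins 3–2.
No project is winless: Kappa beats Sigma; Zeta beats Kappa; Sigma beats Zeta; Tau beats Kappa; Beta beats Kappa. There is no Condorcet loser.

none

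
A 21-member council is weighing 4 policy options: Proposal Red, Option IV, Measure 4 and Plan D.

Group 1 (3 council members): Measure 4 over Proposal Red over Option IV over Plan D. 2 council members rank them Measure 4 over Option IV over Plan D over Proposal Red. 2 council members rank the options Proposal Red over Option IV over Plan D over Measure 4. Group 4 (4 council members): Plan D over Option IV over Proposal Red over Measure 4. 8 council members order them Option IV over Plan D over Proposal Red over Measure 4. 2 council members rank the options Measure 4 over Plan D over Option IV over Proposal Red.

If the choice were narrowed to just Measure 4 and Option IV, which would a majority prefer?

Option IV

Ballots ranking Measure 4 above Option IV: 3 + 2 + 2 = 7.
Ballots ranking Option IV above Measure 4: 21 − 7 = 14.
Option IV wins the head-to-head 14–7.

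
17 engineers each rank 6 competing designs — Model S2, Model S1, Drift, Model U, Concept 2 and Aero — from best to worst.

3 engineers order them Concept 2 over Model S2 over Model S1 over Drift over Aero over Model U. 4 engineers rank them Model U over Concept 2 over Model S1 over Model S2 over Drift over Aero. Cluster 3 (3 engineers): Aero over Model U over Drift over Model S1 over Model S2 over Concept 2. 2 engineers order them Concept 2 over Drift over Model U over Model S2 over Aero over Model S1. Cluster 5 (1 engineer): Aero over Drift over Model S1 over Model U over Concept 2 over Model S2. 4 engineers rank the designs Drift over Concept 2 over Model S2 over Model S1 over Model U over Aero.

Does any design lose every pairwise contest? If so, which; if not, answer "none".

Aero

Head-to-head results (17 engineers):
Model S2 vs Model S1: 9 to 8, Model S2.
Model S2 vs Drift: Drift, 10–7.
Model S2 vs Model U: 7 to 10, Model U.
Model S2–Concept 2: Concept 2 14–3.
Model S2 vs Aero: Model S2 wins 13–4.
Model S1 vs Drift: 3+4 = 7 for Model S1, 10 for Drift — Drift by 10–7.
Model S1 vs Model U: Model U wins 9–8.
Model S1 vs Concept 2: 3+1 = 4 for Model S1, 13 for Concept 2 — Concept 2 by 13–4.
Model S1 vs Aero: Model S1 is ranked higher on 3+4+4 = 11 ballots, Aero on 6. Model S1 wins 11–6.
Drift vs Model U: Drift, 10–7.
Drift vs Concept 2: Concept 2, 9–8.
Drift vs Aero: Drift wins 13–4.
Model U–Concept 2: Concept 2 9–8.
Model U vs Aero: Model U preferred on 4+2+4 = 10 ballots; Model U wins 10–7.
Concept 2 vs Aero: Concept 2, 13–4.
Aero is beaten in every head-to-head and is the Condorcet loser.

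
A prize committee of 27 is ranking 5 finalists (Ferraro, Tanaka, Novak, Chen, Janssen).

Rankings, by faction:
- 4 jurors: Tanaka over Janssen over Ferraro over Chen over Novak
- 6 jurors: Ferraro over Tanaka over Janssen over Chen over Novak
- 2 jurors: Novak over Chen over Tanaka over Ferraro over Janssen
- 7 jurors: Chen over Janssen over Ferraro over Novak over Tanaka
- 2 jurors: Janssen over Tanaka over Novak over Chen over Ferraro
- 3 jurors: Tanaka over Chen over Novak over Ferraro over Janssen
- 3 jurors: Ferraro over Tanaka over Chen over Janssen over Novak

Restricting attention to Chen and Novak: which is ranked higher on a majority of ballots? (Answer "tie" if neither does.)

Chen

Ballots ranking Chen above Novak: 4 + 6 + 7 + 3 + 3 = 23.
Ballots ranking Novak above Chen: 27 − 23 = 4.
Chen wins the head-to-head 23–4.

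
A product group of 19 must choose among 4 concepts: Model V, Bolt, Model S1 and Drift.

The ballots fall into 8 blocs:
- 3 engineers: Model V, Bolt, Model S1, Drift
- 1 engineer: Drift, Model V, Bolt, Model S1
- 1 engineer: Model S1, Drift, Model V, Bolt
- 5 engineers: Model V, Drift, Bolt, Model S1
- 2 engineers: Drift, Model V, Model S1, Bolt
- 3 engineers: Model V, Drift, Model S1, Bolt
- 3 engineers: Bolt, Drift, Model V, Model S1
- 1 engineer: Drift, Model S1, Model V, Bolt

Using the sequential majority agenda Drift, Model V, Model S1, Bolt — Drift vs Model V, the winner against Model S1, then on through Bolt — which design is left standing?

Model V

Round 1: Drift vs Model V — 8–11, Model V advances.
Round 2: Model V vs Model S1 — 17–2, Model V advances.
Round 3: Model V vs Bolt — 16–3, Model V advances.
Model V survives the agenda.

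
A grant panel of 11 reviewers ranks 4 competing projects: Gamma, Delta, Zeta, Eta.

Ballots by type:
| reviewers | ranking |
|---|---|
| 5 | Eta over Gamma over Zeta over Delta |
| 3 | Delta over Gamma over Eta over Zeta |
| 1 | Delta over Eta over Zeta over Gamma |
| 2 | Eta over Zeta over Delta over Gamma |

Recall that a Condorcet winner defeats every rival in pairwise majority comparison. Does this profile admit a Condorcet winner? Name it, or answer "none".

Eta

Pairwise majorities:
Gamma vs Delta: Gamma preferred on 5 ballots; Delta wins 6–5.
Gamma vs Zeta: 8 to 3, Gamma.
Gamma vs Eta: 3 to 8, Eta.
Delta vs Zeta: Delta is ranked higher on 3+1 = 4 ballots, Zeta on 7. Zeta wins 7–4.
Delta vs Eta: Eta wins 7–4.
Zeta–Eta: Eta 11–0.
Eta defeats every rival head-to-head and is the Condorcet winner.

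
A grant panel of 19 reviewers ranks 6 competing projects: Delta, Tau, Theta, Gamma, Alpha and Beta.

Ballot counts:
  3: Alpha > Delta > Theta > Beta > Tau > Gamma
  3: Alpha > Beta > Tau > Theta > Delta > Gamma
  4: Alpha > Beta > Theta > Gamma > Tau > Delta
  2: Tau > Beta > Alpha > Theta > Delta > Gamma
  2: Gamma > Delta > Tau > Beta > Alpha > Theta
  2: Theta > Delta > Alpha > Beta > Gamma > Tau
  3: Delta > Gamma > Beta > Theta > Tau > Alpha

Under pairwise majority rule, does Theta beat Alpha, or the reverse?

Alpha

Ballots ranking Theta above Alpha: 2 + 3 = 5.
Ballots ranking Alpha above Theta: 19 − 5 = 14.
Alpha wins the head-to-head 14–5.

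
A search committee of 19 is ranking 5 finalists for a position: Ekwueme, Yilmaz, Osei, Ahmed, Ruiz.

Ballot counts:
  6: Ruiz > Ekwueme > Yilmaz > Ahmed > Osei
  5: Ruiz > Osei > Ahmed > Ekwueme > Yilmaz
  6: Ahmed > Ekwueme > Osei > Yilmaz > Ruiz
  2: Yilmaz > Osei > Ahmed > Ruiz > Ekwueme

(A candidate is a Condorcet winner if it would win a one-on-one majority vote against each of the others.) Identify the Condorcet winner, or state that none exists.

Ruiz

Head-to-head results (19 committee members):
Ekwueme vs Yilmaz: Ekwueme, 17–2.
Ekwueme vs Osei: Ekwueme wins 12–7.
Ekwueme vs Ahmed: Ahmed wins 13–6.
Ekwueme–Ruiz: Ruiz 13–6.
Yilmaz vs Osei: Osei wins 11–8.
Yilmaz–Ahmed: Ahmed 11–8.
Yilmaz–Ruiz: Ruiz 11–8.
Osei–Ahmed: Ahmed 12–7.
Osei vs Ruiz: Ruiz wins 11–8.
Ahmed–Ruiz: Ruiz 11–8.
Ruiz wins every pairwise contest, so Ruiz is the Condorcet winner.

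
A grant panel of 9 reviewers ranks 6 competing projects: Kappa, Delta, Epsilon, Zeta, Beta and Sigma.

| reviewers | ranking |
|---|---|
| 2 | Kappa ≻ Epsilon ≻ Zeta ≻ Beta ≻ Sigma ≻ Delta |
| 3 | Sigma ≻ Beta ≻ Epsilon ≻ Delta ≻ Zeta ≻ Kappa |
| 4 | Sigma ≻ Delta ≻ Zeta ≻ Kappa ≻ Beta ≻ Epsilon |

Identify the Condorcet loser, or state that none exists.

Pairwise majorities:
Kappa vs Delta: 2 to 7, Delta.
Kappa vs Epsilon: Kappa wins 6–3.
Kappa–Zeta: Zeta 7–2.
Kappa vs Beta: Kappa is ranked higher on 2+4 = 6 ballots, Beta on 3. Kappa wins 6–3.
Kappa vs Sigma: Sigma, 7–2.
Delta vs Epsilon: Delta is ranked higher on 4 ballots, Epsilon on 5. Epsilon wins 5–4.
Delta vs Zeta: 3+4 = 7 for Delta, 2 for Zeta — Delta by 7–2.
Delta vs Beta: Delta preferred on 4 ballots; Beta wins 5–4.
Delta vs Sigma: Delta preferred on 0 ballots; Sigma wins 9–0.
Epsilon vs Zeta: Epsilon preferred on 2+3 = 5 ballots; Epsilon wins 5–4.
Epsilon vs Beta: 2 for Epsilon, 7 for Beta — Beta by 7–2.
Epsilon vs Sigma: 2 for Epsilon, 7 for Sigma — Sigma by 7–2.
Zeta–Beta: Zeta 6–3.
Zeta vs Sigma: Zeta is ranked higher on 2 ballots, Sigma on 7. Sigma wins 7–2.
Beta vs Sigma: Sigma wins 7–2.
Each project has at least one pairwise win (Kappa beats Epsilon; Delta beats Kappa; Epsilon beats Delta; Zeta beats Kappa; Beta beats Delta; Sigma beats Kappa) — no Condorcet loser.

none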